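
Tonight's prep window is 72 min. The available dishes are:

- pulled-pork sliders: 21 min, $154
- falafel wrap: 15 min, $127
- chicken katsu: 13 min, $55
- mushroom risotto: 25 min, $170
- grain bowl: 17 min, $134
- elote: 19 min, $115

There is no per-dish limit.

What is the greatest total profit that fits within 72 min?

562

Filling by ratio: 4×falafel wrap for 508, with 12 min left unused.
Replace 2×falafel wrap with 2×pulled-pork sliders: the trade gains 54 net, giving 562 at 72 min.
No other feasible combination exceeds 562.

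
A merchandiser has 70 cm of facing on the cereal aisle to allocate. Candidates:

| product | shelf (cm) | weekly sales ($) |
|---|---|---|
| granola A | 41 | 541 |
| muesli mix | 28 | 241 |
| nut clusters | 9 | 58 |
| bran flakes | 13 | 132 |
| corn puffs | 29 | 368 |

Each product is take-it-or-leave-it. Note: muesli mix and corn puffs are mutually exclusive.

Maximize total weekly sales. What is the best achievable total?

909

Best packing: granola A + corn puffs — 70 cm, 909 total.
Runner-up granola A + muesli mix tops out at 782.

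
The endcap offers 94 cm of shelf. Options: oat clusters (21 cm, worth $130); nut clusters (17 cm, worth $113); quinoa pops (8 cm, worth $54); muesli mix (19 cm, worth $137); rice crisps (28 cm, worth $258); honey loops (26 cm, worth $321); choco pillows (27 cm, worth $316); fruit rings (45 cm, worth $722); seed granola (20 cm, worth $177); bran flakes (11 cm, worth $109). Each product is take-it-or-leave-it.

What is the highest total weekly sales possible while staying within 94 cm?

1220

A density-first pass picks quinoa pops + honey loops + fruit rings + bran flakes — 1206 at 90 cm.
Dropping quinoa pops and bran flakes frees 19 cm; slotting in seed granola (20 cm) lifts the total to 1220 at 91 cm.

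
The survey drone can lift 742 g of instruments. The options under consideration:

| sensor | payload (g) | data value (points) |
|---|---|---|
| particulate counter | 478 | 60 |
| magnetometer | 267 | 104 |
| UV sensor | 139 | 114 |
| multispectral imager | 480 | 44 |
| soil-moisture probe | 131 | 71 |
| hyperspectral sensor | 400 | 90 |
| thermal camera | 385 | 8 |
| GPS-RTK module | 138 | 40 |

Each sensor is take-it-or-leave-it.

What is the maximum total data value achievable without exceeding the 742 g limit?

Taking magnetometer + UV sensor + soil-moisture probe + GPS-RTK module: 675 g used, 329 in data value.

329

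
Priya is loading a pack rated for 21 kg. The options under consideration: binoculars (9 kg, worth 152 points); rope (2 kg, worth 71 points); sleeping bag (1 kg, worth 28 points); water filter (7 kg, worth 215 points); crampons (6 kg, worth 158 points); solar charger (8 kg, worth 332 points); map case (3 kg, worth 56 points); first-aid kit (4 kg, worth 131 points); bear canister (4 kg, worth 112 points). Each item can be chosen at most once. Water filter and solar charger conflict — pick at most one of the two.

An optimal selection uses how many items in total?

The maximum utility within 21 kg is 720.
One optimal bundle: rope + sleeping bag + crampons + solar charger + first-aid kit (21 kg).
Every optimal selection uses 5 items.

5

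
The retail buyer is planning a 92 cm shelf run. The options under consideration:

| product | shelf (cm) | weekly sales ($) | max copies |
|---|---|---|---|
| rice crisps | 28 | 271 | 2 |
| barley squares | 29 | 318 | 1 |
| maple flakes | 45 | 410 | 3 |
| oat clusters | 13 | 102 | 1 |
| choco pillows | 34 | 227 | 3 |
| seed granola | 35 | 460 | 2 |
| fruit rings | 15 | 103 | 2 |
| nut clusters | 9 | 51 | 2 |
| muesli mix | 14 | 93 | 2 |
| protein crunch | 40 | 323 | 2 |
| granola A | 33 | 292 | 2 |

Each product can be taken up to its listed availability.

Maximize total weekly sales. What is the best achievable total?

1073

The ratio ordering already packs tightly: oat clusters + 2×seed granola + nut clusters, 92 cm, 1073.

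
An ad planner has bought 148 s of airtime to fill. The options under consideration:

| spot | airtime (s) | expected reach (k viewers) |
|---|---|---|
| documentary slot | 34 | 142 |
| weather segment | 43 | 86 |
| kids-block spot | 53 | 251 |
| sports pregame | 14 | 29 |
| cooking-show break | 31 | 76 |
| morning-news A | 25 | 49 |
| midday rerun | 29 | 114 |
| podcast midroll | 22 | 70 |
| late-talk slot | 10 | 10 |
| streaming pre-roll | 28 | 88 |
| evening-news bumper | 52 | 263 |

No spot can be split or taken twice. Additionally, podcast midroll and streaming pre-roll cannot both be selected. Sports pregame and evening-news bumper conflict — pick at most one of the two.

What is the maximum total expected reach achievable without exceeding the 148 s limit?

656

Best packing: documentary slot + kids-block spot + evening-news bumper — 139 s, 656 total.
Nothing else feasible within 148 s beats 656.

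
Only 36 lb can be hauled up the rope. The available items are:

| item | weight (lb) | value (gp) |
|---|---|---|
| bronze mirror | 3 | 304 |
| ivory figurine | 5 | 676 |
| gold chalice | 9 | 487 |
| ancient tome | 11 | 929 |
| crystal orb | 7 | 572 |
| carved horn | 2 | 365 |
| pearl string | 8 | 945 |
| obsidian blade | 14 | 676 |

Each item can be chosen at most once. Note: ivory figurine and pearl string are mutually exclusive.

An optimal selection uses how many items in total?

5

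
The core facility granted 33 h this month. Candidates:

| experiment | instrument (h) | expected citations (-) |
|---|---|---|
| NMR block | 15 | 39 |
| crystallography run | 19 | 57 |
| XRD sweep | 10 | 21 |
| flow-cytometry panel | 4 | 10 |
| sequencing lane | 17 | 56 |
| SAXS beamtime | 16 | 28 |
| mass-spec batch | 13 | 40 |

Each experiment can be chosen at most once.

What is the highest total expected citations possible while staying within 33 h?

97

Greedy by ratio would take sequencing lane + mass-spec batch: 30 h used, total 96.
Dropping sequencing lane frees 17 h; slotting in crystallography run (19 h) lifts the total to 97 at 32 h.
An exhaustive check of the 128 subsets confirms 97.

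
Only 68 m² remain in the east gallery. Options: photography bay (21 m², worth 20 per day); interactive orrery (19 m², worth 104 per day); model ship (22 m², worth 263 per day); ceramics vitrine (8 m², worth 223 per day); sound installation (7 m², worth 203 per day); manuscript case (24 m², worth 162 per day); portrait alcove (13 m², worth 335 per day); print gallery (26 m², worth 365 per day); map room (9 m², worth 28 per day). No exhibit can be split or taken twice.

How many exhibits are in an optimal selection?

4

Optimal total is 1166.
One optimal bundle: model ship + sound installation + portrait alcove + print gallery (68 m²).
All optima have 4 exhibits.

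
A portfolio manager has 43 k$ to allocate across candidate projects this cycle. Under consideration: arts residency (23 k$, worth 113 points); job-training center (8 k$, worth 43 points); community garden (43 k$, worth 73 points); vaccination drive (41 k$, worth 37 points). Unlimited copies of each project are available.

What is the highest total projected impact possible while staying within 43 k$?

215

Best packing: 5×job-training center — 40 k$, 215 total.
That's the maximum — no swap from here does better than 215.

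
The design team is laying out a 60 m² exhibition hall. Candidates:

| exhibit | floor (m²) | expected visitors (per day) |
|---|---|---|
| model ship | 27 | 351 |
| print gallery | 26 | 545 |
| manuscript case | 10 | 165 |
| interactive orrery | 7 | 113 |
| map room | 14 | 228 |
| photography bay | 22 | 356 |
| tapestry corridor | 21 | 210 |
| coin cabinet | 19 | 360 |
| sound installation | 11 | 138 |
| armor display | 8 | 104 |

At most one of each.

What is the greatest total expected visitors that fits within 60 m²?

1133

Filling by ratio: print gallery + manuscript case + coin cabinet for 1070, with 5 m² left unused.
Replace manuscript case with map room: the trade gains 63 net, giving 1133 at 59 m².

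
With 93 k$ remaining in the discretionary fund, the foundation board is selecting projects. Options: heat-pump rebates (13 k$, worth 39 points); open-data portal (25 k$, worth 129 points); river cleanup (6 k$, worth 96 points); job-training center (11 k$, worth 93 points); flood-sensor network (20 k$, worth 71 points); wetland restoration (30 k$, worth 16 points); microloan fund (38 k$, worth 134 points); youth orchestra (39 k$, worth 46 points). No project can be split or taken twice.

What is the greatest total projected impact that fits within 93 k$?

Ranking by ratio (projected impact/k$): river cleanup 16.00, job-training center 8.45, open-data portal 5.16.
Greedy by ratio would take heat-pump rebates + open-data portal + river cleanup + job-training center + flood-sensor network: 75 k$ used, total 428.
The 20 k$ tied up in flood-sensor network is better spent on microloan fund — total rises to 491 (93 k$).
The closest alternative, open-data portal + river cleanup + job-training center + microloan fund, reaches only 452.

491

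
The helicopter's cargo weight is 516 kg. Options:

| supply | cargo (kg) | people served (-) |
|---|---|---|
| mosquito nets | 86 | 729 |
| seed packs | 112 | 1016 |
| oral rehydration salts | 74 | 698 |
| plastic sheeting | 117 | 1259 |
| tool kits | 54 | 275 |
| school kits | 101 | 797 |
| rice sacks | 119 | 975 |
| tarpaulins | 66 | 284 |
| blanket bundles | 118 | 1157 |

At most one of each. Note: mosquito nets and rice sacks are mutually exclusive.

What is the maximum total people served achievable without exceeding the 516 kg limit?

4859

By people served per kg: plastic sheeting 10.76, blanket bundles 9.81, oral rehydration salts 9.43, seed packs 9.07 lead.
Best packing: mosquito nets + seed packs + oral rehydration salts + plastic sheeting + blanket bundles — 507 kg, 4859 total.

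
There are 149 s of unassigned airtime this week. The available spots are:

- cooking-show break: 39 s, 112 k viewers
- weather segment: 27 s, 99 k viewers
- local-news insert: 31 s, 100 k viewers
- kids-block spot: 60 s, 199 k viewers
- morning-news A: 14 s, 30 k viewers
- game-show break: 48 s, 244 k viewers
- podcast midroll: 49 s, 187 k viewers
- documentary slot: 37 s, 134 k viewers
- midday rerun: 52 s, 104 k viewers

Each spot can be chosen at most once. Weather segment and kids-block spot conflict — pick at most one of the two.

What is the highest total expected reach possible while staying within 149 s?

Ranking by ratio (expected reach/s): game-show break 5.08, podcast midroll 3.82, weather segment 3.67.
The ratio heuristic lands on weather segment + morning-news A + game-show break + podcast midroll (560) but leaves 11 s idle.
The 27 s tied up in weather segment is better spent on documentary slot — total rises to 595 (148 s).
The spare 1 s is too small for any remaining spot, and no feasible exchange beats 595.

595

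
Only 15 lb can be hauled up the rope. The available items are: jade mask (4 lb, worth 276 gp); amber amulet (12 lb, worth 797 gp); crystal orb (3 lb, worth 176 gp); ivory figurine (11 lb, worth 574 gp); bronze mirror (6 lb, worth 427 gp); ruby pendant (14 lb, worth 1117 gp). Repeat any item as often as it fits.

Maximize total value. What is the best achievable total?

Best packing: ruby pendant — 14 lb, 1117 total.
The spare 1 lb is too small for any remaining item, and no exchange beats 1117.

1117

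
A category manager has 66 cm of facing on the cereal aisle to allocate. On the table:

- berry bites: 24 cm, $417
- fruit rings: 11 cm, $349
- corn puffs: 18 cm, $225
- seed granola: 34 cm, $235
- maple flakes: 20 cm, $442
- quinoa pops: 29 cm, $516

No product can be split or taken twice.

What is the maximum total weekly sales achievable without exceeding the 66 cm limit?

Ranking by ratio (weekly sales/cm): fruit rings 31.73, maple flakes 22.10, quinoa pops 17.79.
The ratio ordering already packs tightly: fruit rings + maple flakes + quinoa pops, 60 cm, 1307.
Every other selection either busts 66 cm or fails to beat 1307.

1307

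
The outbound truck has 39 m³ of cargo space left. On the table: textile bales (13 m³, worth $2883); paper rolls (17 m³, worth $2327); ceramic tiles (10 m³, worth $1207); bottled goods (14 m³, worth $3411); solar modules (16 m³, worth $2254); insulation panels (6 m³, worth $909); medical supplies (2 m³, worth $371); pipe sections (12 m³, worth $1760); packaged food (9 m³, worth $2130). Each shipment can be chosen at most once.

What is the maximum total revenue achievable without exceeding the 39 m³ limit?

8795

Ranking by ratio (revenue/m³): bottled goods 243.64, packaged food 236.67, textile bales 221.77.
Textile bales + bottled goods + medical supplies + packaged food uses 38 of the 39 m³ and totals 8795.
The closest alternative, textile bales + bottled goods + packaged food, reaches only 8424.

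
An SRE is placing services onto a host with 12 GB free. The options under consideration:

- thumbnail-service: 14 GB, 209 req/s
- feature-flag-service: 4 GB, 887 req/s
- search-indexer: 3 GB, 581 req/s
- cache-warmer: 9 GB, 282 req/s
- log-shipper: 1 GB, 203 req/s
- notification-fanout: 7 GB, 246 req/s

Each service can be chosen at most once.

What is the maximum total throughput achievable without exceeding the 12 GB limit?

Density check — feature-flag-service 221.75, log-shipper 203.00, search-indexer 193.67 are the best per GB.
The ratio ordering already packs tightly: feature-flag-service + search-indexer + log-shipper, 8 GB, 1671.
Every other selection either busts 12 GB or fails to beat 1671.

1671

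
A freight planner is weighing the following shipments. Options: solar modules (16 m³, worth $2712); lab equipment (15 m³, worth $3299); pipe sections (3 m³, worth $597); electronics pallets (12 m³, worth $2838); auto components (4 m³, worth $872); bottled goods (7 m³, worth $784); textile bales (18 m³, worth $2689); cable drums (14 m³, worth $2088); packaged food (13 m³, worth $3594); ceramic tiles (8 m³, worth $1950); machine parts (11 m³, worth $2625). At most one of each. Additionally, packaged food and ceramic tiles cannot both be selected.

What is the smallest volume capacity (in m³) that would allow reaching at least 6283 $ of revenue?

25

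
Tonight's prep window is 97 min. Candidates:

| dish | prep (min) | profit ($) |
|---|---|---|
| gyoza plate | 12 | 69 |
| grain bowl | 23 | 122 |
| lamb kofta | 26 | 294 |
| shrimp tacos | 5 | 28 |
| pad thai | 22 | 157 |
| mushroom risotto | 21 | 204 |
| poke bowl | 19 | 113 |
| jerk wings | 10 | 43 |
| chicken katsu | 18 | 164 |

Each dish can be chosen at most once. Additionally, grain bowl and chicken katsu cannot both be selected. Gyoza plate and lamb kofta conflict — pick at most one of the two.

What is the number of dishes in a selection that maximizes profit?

5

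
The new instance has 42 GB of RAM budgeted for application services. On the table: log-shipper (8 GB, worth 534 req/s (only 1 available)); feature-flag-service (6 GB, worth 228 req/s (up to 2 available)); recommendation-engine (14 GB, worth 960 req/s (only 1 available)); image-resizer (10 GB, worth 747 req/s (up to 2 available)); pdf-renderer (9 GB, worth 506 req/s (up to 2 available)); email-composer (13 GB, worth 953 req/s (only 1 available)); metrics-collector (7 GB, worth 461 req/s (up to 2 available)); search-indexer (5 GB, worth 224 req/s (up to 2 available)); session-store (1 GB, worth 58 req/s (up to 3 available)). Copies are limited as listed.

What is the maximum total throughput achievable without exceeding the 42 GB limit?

3039

Taking log-shipper + 2×image-resizer + email-composer + session-store: 42 GB used, 3039 in throughput.
Nothing else within 42 GB beats 3039.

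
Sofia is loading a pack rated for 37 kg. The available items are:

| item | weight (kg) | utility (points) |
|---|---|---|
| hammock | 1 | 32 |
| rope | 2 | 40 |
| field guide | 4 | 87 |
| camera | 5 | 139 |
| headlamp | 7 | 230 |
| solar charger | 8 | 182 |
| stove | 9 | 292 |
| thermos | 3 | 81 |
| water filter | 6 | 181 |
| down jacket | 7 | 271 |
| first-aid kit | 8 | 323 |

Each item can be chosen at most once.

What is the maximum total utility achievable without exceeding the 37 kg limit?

1297

Taking the top-ratio items first gives hammock + camera + headlamp + stove + down jacket + first-aid kit for 1287 (37 kg).
The 6 kg tied up in hammock and camera is better spent on water filter — total rises to 1297 (37 kg).
Next best is hammock + camera + headlamp + stove + down jacket + first-aid kit at 1287 (37 kg) — short by 10.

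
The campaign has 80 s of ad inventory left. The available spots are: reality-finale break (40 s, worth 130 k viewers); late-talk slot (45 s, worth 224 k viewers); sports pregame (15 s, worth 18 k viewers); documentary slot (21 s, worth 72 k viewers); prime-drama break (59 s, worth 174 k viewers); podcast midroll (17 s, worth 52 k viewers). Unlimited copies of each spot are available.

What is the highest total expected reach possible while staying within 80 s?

The ratio heuristic lands on late-talk slot + documentary slot (296) but leaves 14 s idle.
Dropping documentary slot frees 21 s; slotting in 2×podcast midroll (34 s) lifts the total to 328 at 79 s.

328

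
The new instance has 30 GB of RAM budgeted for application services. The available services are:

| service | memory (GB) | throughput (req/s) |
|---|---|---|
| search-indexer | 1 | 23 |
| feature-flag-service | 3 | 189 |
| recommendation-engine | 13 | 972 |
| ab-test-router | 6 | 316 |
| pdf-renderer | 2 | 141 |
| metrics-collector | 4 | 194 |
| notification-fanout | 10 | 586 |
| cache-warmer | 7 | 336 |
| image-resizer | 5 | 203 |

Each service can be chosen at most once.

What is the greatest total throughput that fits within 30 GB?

1941

Filling by ratio: search-indexer + feature-flag-service + recommendation-engine + pdf-renderer + notification-fanout for 1911, with 1 GB left unused.
The 3 GB tied up in search-indexer and pdf-renderer is better spent on metrics-collector — total rises to 1941 (30 GB).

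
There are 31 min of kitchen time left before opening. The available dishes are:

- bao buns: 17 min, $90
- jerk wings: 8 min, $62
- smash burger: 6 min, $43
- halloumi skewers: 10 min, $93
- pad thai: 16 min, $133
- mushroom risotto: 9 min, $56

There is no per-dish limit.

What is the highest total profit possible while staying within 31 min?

279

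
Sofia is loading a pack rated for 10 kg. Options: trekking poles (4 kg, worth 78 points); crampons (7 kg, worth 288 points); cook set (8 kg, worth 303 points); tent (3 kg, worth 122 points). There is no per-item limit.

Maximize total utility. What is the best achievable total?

410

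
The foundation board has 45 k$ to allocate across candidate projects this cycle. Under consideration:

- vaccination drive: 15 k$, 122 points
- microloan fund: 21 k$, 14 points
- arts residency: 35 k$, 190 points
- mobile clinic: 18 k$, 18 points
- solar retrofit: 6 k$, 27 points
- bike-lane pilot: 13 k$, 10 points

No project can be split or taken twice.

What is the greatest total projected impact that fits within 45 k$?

Taking the top-ratio projects first gives vaccination drive + mobile clinic + solar retrofit for 167 (39 k$).
Dropping vaccination drive and mobile clinic frees 33 k$; slotting in arts residency (35 k$) lifts the total to 217 at 41 k$.

217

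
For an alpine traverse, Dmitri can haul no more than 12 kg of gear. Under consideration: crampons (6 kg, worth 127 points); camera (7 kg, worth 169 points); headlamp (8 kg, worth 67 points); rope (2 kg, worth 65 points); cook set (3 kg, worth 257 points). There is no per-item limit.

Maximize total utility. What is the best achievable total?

1028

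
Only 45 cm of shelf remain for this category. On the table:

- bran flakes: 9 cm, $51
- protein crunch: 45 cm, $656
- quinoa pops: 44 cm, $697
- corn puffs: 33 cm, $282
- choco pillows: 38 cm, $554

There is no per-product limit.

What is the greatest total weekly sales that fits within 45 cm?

697

Quinoa pops uses 44 of the 45 cm and totals 697.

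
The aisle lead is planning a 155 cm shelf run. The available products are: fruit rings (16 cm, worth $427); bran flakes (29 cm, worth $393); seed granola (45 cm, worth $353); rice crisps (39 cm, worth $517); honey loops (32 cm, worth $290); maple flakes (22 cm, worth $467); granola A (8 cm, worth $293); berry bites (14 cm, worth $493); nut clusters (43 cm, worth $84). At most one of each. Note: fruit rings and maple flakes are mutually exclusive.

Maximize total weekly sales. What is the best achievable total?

Density check — granola A 36.62, berry bites 35.21, fruit rings 26.69, maple flakes 21.23 are the best per cm.
Best packing: fruit rings + bran flakes + seed granola + rice crisps + granola A + berry bites — 151 cm, 2476 total.
The closest alternative, bran flakes + rice crisps + honey loops + maple flakes + granola A + berry bites, reaches only 2453.

2476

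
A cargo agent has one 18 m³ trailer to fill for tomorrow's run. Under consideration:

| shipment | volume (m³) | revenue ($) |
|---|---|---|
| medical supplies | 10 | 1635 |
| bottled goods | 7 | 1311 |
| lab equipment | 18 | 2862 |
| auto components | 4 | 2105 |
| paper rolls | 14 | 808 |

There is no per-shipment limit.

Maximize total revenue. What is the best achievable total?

8420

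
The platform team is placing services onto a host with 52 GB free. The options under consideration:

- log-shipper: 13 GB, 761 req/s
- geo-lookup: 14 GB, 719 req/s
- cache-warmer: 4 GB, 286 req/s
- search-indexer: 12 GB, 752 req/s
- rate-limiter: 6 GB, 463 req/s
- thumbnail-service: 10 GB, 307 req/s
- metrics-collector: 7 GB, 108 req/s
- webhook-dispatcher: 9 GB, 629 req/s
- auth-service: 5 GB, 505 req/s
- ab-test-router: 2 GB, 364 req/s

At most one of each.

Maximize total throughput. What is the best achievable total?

3760

By throughput per GB: ab-test-router 182.00, auth-service 101.00, rate-limiter 77.17, cache-warmer 71.50 lead.
Log-shipper + cache-warmer + search-indexer + rate-limiter + webhook-dispatcher + auth-service + ab-test-router uses 51 of the 52 GB and totals 3760.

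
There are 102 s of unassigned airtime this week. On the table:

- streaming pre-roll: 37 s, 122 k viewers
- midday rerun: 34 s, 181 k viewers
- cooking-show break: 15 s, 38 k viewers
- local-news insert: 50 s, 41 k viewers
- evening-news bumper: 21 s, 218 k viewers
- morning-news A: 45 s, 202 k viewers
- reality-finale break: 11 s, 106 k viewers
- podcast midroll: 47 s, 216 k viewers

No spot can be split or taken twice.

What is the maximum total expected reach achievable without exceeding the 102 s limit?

615

Density check — evening-news bumper 10.38, reality-finale break 9.64, midday rerun 5.32 are the best per s.
Taking the top-ratio spots first gives midday rerun + cooking-show break + evening-news bumper + reality-finale break for 543 (81 s).
Replace cooking-show break and reality-finale break with podcast midroll: the trade gains 72 net, giving 615 at 102 s.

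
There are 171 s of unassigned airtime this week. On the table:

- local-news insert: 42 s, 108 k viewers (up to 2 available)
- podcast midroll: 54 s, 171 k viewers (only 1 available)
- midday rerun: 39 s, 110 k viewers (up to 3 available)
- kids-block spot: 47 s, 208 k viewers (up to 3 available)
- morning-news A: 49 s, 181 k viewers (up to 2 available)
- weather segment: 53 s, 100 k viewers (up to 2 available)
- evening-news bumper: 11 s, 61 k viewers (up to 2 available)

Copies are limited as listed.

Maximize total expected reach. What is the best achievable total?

By expected reach per s: evening-news bumper 5.55, kids-block spot 4.43, morning-news A 3.69, podcast midroll 3.17 lead.
3×kids-block spot + 2×evening-news bumper uses 163 of the 171 s and totals 746.
The spare 8 s is too small for any remaining spot, and no exchange beats 746.

746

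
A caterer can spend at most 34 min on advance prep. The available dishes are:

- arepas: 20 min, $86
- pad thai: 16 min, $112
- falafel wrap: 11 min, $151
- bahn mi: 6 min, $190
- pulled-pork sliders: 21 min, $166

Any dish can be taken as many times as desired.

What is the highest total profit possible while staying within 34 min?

950

Density check — bahn mi 31.67, falafel wrap 13.73, pulled-pork sliders 7.90, pad thai 7.00 are the best per min.
The ratio ordering already packs tightly: 5×bahn mi, 30 min, 950.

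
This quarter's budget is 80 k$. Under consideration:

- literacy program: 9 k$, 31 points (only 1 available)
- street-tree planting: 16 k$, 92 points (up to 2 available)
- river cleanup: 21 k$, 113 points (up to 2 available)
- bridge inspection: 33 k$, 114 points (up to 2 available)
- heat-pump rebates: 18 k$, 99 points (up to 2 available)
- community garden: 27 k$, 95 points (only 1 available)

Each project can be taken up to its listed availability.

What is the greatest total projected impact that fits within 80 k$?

Density check — street-tree planting 5.75, heat-pump rebates 5.50, river cleanup 5.38 are the best per k$.
Filling by ratio: literacy program + 2×street-tree planting + 2×heat-pump rebates for 413, with 3 k$ left unused.
The 18 k$ tied up in heat-pump rebates is better spent on river cleanup — total rises to 427 (80 k$).
That's the maximum — no swap from here does better than 427.

427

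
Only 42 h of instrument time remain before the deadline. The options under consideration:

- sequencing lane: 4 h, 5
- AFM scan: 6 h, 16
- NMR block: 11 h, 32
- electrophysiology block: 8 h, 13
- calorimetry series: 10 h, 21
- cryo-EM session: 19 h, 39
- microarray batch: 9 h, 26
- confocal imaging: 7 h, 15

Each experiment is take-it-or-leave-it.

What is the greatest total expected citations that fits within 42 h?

Best packing: AFM scan + NMR block + electrophysiology block + microarray batch + confocal imaging — 41 h, 102 total.
Every other selection either busts 42 h or fails to beat 102.

102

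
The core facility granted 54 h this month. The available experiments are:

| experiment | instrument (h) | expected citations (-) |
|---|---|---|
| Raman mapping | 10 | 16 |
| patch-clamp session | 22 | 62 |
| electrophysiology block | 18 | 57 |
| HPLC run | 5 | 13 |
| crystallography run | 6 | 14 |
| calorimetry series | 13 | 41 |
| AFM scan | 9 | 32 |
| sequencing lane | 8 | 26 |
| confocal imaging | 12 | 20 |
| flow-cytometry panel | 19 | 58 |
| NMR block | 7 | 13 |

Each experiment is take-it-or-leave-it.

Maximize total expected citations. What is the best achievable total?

173

Filling by ratio: electrophysiology block + HPLC run + calorimetry series + AFM scan + sequencing lane for 169, with 1 h left unused.
The 18 h tied up in HPLC run and calorimetry series is better spent on flow-cytometry panel — total rises to 173 (54 h).
Runner-up electrophysiology block + crystallography run + calorimetry series + AFM scan + sequencing lane tops out at 170.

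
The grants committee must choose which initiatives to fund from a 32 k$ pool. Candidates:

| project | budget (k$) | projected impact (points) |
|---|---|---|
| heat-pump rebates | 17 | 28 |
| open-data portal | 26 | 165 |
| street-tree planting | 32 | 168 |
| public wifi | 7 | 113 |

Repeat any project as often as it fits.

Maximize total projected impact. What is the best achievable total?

452

Density check — public wifi 16.14, open-data portal 6.35, street-tree planting 5.25, heat-pump rebates 1.65 are the best per k$.
Taking 4×public wifi: 28 k$ used, 452 in projected impact.
No other feasible combination exceeds 452.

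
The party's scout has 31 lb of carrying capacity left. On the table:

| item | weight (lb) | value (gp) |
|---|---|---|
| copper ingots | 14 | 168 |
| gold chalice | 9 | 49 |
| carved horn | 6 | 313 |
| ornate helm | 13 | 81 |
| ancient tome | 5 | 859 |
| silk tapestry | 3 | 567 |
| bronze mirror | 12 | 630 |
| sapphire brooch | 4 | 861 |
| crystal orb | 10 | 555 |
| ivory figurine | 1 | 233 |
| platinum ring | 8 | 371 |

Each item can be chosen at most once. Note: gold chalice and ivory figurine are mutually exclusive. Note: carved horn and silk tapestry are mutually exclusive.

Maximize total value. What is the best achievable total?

Ranking by ratio (value/lb): ivory figurine 233.00, sapphire brooch 215.25, silk tapestry 189.00.
Ancient tome + silk tapestry + sapphire brooch + crystal orb + ivory figurine + platinum ring uses 31 of the 31 lb and totals 3446.
No other feasible combination exceeds 3446.

3446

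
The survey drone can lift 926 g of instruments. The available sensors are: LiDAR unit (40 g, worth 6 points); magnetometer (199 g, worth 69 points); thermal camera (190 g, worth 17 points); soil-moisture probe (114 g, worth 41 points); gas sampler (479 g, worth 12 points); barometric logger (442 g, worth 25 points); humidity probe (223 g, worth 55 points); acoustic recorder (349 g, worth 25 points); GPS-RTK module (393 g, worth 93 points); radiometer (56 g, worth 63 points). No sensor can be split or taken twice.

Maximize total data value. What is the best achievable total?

A density-first pass picks LiDAR unit + magnetometer + thermal camera + soil-moisture probe + humidity probe + radiometer — 251 at 822 g.
Dropping thermal camera and soil-moisture probe frees 304 g; slotting in GPS-RTK module (393 g) lifts the total to 286 at 911 g.
The closest alternative, magnetometer + humidity probe + GPS-RTK module + radiometer, reaches only 280.

286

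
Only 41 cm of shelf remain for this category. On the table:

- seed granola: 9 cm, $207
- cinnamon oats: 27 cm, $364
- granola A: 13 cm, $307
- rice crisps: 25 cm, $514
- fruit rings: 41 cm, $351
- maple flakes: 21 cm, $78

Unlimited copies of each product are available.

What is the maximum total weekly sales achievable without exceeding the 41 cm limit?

928

Density check — granola A 23.62, seed granola 23.00, rice crisps 20.56, cinnamon oats 13.48 are the best per cm.
Taking the top-ratio products first gives 3×granola A for 921 (39 cm).
Dropping 2×granola A frees 26 cm; slotting in 3×seed granola (27 cm) lifts the total to 928 at 40 cm.
No other feasible combination exceeds 928.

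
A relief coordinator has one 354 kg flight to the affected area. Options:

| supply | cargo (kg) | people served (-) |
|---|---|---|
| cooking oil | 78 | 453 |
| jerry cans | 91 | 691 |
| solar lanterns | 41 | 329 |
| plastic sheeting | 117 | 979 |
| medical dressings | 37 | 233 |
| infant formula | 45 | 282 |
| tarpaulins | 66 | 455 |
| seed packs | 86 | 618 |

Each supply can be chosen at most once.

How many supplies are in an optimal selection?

Best achievable people served is 2687.
jerry cans + solar lanterns + plastic sheeting + medical dressings + tarpaulins hits 2687 at 352 kg.
Every optimal selection uses 5 supplies.

5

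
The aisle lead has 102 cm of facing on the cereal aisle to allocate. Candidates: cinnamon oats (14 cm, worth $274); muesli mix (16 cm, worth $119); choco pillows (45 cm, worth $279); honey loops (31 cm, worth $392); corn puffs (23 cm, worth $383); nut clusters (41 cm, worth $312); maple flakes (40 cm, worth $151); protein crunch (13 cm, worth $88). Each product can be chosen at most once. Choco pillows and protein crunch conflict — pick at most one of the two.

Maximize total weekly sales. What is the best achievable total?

1256

Taking cinnamon oats + muesli mix + honey loops + corn puffs + protein crunch: 97 cm used, 1256 in weekly sales.
Next best is cinnamon oats + muesli mix + honey loops + corn puffs at 1168 (84 cm) — short by 88.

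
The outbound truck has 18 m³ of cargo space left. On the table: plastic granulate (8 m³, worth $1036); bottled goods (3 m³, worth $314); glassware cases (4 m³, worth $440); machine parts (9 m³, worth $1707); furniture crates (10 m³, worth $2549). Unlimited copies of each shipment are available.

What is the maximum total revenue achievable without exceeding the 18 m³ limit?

3585

Density check — furniture crates 254.90, machine parts 189.67, plastic granulate 129.50 are the best per m³.
Plastic granulate + furniture crates uses 18 of the 18 m³ and totals 3585.
That's the maximum — no swap from here does better than 3585.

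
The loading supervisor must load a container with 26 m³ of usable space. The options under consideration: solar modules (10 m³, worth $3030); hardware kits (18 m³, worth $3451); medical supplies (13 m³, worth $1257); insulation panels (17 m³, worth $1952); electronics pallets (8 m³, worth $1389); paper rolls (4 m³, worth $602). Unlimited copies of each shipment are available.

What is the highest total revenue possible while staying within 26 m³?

Ranking by ratio (revenue/m³): solar modules 303.00, hardware kits 191.72, electronics pallets 173.62.
The ratio ordering already packs tightly: 2×solar modules + paper rolls, 24 m³, 6662.
The spare 2 m³ is too small for any remaining shipment, and no exchange beats 6662.

6662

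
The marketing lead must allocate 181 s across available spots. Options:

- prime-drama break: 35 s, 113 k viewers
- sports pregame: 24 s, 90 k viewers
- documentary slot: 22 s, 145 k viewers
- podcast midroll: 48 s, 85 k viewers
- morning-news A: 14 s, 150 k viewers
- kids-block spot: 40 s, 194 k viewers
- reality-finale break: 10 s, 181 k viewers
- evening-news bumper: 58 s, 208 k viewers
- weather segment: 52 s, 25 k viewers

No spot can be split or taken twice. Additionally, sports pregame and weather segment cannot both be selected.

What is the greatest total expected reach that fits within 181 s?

991

Taking the top-ratio spots first gives sports pregame + documentary slot + morning-news A + kids-block spot + reality-finale break + evening-news bumper for 968 (168 s).
Dropping sports pregame frees 24 s; slotting in prime-drama break (35 s) lifts the total to 991 at 179 s.
Nothing else feasible within 181 s beats 991.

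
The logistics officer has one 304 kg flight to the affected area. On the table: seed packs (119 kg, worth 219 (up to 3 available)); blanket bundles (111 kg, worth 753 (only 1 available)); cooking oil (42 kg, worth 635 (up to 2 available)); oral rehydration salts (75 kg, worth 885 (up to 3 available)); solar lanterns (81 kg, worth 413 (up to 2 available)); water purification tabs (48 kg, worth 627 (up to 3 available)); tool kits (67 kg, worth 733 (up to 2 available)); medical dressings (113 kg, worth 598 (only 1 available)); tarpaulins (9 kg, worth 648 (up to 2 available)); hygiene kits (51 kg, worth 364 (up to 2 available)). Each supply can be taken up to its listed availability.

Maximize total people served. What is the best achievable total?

4963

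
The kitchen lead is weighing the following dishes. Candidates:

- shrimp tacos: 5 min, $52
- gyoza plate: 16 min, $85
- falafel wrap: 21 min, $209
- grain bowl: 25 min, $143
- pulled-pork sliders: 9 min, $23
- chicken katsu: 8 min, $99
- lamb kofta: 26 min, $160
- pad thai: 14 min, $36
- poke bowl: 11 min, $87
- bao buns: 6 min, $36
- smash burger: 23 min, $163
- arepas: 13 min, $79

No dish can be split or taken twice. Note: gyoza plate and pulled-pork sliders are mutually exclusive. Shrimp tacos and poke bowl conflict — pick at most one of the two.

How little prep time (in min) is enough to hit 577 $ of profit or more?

69

Need the lightest bundle worth ≥ 577.
falafel wrap + chicken katsu + poke bowl + bao buns + smash burger reaches 594 using 69 min.
Below 69 min the best achievable stays under 577.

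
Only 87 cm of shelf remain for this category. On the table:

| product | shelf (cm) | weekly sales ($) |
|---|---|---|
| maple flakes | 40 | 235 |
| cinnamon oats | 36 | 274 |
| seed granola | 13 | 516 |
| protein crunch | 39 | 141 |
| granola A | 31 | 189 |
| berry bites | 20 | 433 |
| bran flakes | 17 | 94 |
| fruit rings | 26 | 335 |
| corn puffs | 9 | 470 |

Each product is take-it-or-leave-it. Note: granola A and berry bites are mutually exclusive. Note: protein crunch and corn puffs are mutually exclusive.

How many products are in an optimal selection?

5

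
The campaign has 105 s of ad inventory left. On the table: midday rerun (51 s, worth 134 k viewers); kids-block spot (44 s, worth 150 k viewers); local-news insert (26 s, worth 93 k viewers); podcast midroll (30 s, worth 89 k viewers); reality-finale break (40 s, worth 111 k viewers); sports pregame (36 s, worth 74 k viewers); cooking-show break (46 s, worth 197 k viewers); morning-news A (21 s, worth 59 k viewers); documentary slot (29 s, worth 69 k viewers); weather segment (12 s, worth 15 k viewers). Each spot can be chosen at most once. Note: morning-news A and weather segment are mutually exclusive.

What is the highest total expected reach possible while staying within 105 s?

Density check — cooking-show break 4.28, local-news insert 3.58, kids-block spot 3.41 are the best per s.
The ratio ordering already packs tightly: local-news insert + podcast midroll + cooking-show break, 102 s, 379.

379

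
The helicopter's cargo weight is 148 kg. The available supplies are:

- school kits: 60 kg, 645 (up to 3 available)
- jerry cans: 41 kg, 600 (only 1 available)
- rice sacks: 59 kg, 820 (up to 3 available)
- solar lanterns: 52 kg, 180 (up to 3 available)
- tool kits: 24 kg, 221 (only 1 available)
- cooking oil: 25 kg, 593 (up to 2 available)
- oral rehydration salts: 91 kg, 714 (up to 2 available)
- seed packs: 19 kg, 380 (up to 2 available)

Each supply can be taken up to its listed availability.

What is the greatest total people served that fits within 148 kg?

2766

Ranking by ratio (people served/kg): cooking oil 23.72, seed packs 20.00, jerry cans 14.63, rice sacks 13.90.
A density-first pass picks jerry cans + 2×cooking oil + 2×seed packs — 2546 at 129 kg.
Replace jerry cans with rice sacks: the trade gains 220 net, giving 2766 at 147 kg.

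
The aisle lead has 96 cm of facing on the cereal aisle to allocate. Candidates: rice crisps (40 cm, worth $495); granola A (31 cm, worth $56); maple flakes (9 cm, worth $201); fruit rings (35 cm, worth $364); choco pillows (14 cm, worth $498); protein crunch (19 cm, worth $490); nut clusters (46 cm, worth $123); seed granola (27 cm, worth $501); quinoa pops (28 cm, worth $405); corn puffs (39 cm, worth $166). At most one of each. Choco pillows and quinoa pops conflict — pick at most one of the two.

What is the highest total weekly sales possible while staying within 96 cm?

1853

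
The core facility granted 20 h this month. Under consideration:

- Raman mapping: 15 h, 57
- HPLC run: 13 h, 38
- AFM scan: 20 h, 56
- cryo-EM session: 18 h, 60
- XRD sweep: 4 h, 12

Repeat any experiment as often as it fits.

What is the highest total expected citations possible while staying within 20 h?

69

Density check — Raman mapping 3.80, cryo-EM session 3.33, XRD sweep 3.00, HPLC run 2.92 are the best per h.
Taking Raman mapping + XRD sweep: 19 h used, 69 in expected citations.
No other feasible combination exceeds 69.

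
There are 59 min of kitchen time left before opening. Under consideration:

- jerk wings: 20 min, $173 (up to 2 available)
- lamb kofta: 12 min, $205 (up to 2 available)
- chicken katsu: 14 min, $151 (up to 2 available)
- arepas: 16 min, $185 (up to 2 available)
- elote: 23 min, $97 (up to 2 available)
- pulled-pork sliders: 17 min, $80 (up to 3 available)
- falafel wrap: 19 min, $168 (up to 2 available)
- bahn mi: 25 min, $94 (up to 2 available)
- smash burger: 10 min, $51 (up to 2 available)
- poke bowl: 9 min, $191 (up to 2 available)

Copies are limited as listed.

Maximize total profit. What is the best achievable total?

977

Taking 2×lamb kofta + arepas + 2×poke bowl: 58 min used, 977 in profit.
That's the maximum — no swap from here does better than 977.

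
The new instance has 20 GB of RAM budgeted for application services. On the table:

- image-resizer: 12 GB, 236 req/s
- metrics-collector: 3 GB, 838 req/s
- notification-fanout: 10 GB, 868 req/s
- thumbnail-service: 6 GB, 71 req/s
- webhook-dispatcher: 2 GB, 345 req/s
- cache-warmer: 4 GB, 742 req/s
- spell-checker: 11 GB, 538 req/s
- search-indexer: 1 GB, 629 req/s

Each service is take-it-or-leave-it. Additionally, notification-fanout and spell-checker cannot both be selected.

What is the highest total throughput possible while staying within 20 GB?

Density check — search-indexer 629.00, metrics-collector 279.33, cache-warmer 185.50, webhook-dispatcher 172.50 are the best per GB.
Metrics-collector + notification-fanout + webhook-dispatcher + cache-warmer + search-indexer uses 20 of the 20 GB and totals 3422.
Nothing else feasible within 20 GB beats 3422.

3422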